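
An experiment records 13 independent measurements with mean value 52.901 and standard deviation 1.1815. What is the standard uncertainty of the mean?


The standard uncertainty for Type A evaluation is u = s / sqrt(n).
u = 1.1815 / sqrt(13)
u = 1.1815 / 3.6056
u = 0.3277

0.3277


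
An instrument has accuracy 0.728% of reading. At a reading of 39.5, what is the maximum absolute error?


Absolute error = (accuracy% / 100) * reading.
Error = (0.728 / 100) * 39.5
Error = 0.00728 * 39.5
Error = 0.2876

0.2876


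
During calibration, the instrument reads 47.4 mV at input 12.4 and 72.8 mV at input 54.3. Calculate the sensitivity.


Sensitivity = (y2 - y1) / (x2 - x1).
S = (72.8 - 47.4) / (54.3 - 12.4)
S = 25.4 / 41.9
S = 0.6062 mV/unit

0.6062 mV/unit


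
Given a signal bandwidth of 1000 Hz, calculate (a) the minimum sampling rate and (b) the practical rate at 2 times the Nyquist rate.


By Nyquist theorem, fs_min = 2 * fmax.
fs_min = 2 * 1000 = 2000 Hz
Practical rate = 2 * fs_min = 2 * 2000 = 4000 Hz

fs_min = 2000 Hz, fs_practical = 4000 Hz


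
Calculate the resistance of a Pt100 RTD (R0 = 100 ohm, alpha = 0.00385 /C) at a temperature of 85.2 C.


The RTD equation: Rt = R0 * (1 + alpha * T).
Rt = 100 * (1 + 0.00385 * 85.2)
Rt = 100 * (1 + 0.32802)
Rt = 100 * 1.32802
Rt = 132.802 ohm

132.802 ohm


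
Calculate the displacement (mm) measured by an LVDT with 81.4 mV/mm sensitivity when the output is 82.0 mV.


Displacement = Vout / sensitivity.
d = 82.0 / 81.4
d = 1.007 mm

1.007 mm


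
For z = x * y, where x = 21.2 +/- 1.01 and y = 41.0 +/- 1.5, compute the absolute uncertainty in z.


For a product z = x*y, the relative uncertainty is:
uz/z = sqrt((ux/x)^2 + (uy/y)^2)
Relative uncertainties: ux/x = 1.01/21.2 = 0.047642
uy/y = 1.5/41.0 = 0.036585
z = 21.2 * 41.0 = 869.2
uz = 869.2 * sqrt(0.047642^2 + 0.036585^2) = 52.211

52.211


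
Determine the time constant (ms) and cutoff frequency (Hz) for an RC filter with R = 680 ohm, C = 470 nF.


Time constant: tau = R * C.
tau = 680 * 4.70e-07 = 0.0003196 s
tau = 0.3196 ms
Cutoff frequency: fc = 1 / (2*pi*R*C).
fc = 1 / (2*pi*0.0003196) = 497.98 Hz

tau = 0.3196 ms, fc = 497.98 Hz


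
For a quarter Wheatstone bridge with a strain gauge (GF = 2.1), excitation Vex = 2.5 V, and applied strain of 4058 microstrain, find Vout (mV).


Quarter bridge output: Vout = (GF * epsilon * Vex) / 4.
Vout = (2.1 * 4058e-6 * 2.5) / 4
Vout = 0.0213045 / 4 V
Vout = 0.00532613 V = 5.3261 mV

5.3261 mV


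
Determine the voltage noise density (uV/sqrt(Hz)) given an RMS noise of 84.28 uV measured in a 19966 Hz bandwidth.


Noise spectral density = Vrms / sqrt(BW).
NSD = 84.28 / sqrt(19966)
NSD = 84.28 / 141.3011
NSD = 0.5965 uV/sqrt(Hz)

0.5965 uV/sqrt(Hz)


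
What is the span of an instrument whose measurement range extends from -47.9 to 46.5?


Span = upper range - lower range.
Span = 46.5 - (-47.9)
Span = 94.4

94.4


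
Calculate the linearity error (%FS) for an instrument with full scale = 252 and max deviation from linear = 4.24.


Linearity error = (max deviation / full scale) * 100%.
Linearity = (4.24 / 252) * 100
Linearity = 1.683 %FS

1.683 %FS


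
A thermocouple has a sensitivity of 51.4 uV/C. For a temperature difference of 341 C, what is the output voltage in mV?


The thermocouple output V = sensitivity * dT.
V = 51.4 uV/C * 341 C
V = 17527.4 uV
V = 17.527 mV

17.527 mV


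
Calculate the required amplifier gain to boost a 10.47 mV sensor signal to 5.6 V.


Gain = Vout / Vin (converting to same units).
G = 5.6 V / 10.47 mV
G = 5600.0 mV / 10.47 mV
G = 534.86

534.86


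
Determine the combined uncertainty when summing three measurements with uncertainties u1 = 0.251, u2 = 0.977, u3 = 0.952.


For a sum of independent quantities, uc = sqrt(u1^2 + u2^2 + u3^2).
uc = sqrt(0.251^2 + 0.977^2 + 0.952^2)
uc = sqrt(0.063001 + 0.954529 + 0.906304)
uc = 1.387

1.387


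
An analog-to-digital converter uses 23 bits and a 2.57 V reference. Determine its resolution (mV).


The resolution (LSB) of an ADC is Vref / 2^n.
LSB = 2.57 / 2^23
LSB = 2.57 / 8388608
LSB = 3.1e-07 V = 0.00030637 mV

0.00030637 mV


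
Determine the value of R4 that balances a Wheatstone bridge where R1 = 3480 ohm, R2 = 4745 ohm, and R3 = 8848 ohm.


At balance: R1*R4 = R2*R3, so R4 = R2*R3/R1.
R4 = 4745 * 8848 / 3480
R4 = 41983760 / 3480
R4 = 12064.3 ohm

12064.3 ohm


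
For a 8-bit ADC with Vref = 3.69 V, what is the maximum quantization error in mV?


The maximum quantization error is +/- LSB/2.
LSB = Vref / 2^n = 3.69 / 256 = 0.01441406 V
Max error = LSB / 2 = 0.01441406 / 2 = 0.00720703 V
Max error = 7.207 mV

7.207 mV


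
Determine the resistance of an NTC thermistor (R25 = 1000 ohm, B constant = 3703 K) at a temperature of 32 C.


NTC thermistor equation: Rt = R25 * exp(B * (1/T - 1/T25)).
T in Kelvin: 305.15 K, T25 = 298.15 K
1/T - 1/T25 = 1/305.15 - 1/298.15 = -7.694e-05
B * (1/T - 1/T25) = 3703 * -7.694e-05 = -0.2849
Rt = 1000 * exp(-0.2849) = 752.1 ohm

752.1 ohm


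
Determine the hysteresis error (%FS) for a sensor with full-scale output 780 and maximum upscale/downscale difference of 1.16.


Hysteresis = (max difference / full scale) * 100%.
H = (1.16 / 780) * 100
H = 0.149 %FS

0.149 %FS


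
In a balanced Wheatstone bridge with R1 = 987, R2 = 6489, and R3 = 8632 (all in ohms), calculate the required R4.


At balance: R1*R4 = R2*R3, so R4 = R2*R3/R1.
R4 = 6489 * 8632 / 987
R4 = 56013048 / 987
R4 = 56750.81 ohm

56750.81 ohm


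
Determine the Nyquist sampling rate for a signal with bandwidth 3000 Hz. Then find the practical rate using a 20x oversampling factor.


By Nyquist theorem, fs_min = 2 * fmax.
fs_min = 2 * 3000 = 6000 Hz
Practical rate = 20 * fs_min = 20 * 6000 = 120000 Hz

fs_min = 6000 Hz, fs_practical = 120000 Hz


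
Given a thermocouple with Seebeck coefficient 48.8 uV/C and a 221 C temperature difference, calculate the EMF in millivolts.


The thermocouple output V = sensitivity * dT.
V = 48.8 uV/C * 221 C
V = 10784.8 uV
V = 10.785 mV

10.785 mV


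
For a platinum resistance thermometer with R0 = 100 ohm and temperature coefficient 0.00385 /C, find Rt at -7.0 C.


The RTD equation: Rt = R0 * (1 + alpha * T).
Rt = 100 * (1 + 0.00385 * -7.0)
Rt = 100 * (1 + -0.02695)
Rt = 100 * 0.97305
Rt = 97.305 ohm

97.305 ohm


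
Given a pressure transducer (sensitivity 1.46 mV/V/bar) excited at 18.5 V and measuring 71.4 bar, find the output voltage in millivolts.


Output = sensitivity * Vex * P.
Vout = 1.46 * 18.5 * 71.4
Vout = 27.01 * 71.4
Vout = 1928.51 mV

1928.51 mV


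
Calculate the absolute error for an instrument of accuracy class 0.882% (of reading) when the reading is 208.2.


Absolute error = (accuracy% / 100) * reading.
Error = (0.882 / 100) * 208.2
Error = 0.00882 * 208.2
Error = 1.8363

1.8363


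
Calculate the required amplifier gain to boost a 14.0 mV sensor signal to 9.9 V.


Gain = Vout / Vin (converting to same units).
G = 9.9 V / 14.0 mV
G = 9900.0 mV / 14.0 mV
G = 707.14

707.14


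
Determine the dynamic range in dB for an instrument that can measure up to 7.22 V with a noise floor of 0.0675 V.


Dynamic range = 20 * log10(Vmax / Vnoise).
DR = 20 * log10(7.22 / 0.0675)
DR = 20 * log10(106.96)
DR = 40.58 dB

40.58 dB


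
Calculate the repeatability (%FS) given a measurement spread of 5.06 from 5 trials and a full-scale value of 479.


Repeatability = (spread / full scale) * 100%.
R = (5.06 / 479) * 100
R = 1.056 %FS

1.056 %FS


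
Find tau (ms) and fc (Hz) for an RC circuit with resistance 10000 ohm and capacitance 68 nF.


Time constant: tau = R * C.
tau = 10000 * 6.80e-08 = 0.00068 s
tau = 0.68 ms
Cutoff frequency: fc = 1 / (2*pi*R*C).
fc = 1 / (2*pi*0.00068) = 234.05 Hz

tau = 0.68 ms, fc = 234.05 Hz


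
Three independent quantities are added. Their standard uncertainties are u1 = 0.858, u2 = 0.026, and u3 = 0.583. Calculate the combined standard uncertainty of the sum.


For a sum of independent quantities, uc = sqrt(u1^2 + u2^2 + u3^2).
uc = sqrt(0.858^2 + 0.026^2 + 0.583^2)
uc = sqrt(0.736164 + 0.000676 + 0.339889)
uc = 1.0377

1.0377


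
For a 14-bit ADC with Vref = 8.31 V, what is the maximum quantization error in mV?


The maximum quantization error is +/- LSB/2.
LSB = Vref / 2^n = 8.31 / 16384 = 0.0005072 V
Max error = LSB / 2 = 0.0005072 / 2 = 0.0002536 V
Max error = 0.2536 mV

0.2536 mV


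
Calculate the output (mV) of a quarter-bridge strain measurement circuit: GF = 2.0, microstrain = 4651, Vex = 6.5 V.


Quarter bridge output: Vout = (GF * epsilon * Vex) / 4.
Vout = (2.0 * 4651e-6 * 6.5) / 4
Vout = 0.060463 / 4 V
Vout = 0.01511575 V = 15.1157 mV

15.1157 mV


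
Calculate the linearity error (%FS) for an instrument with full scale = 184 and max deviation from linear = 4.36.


Linearity error = (max deviation / full scale) * 100%.
Linearity = (4.36 / 184) * 100
Linearity = 2.37 %FS

2.37 %FS


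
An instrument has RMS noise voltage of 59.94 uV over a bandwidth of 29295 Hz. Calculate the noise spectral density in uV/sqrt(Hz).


Noise spectral density = Vrms / sqrt(BW).
NSD = 59.94 / sqrt(29295)
NSD = 59.94 / 171.1578
NSD = 0.3502 uV/sqrt(Hz)

0.3502 uV/sqrt(Hz)


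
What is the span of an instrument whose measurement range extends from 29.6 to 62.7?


Span = upper range - lower range.
Span = 62.7 - (29.6)
Span = 33.1

33.1


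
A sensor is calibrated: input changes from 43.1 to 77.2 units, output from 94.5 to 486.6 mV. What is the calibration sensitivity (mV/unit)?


Sensitivity = (y2 - y1) / (x2 - x1).
S = (486.6 - 94.5) / (77.2 - 43.1)
S = 392.1 / 34.1
S = 11.4985 mV/unit

11.4985 mV/unit


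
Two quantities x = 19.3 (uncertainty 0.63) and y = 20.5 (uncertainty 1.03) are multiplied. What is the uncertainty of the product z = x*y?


For a product z = x*y, the relative uncertainty is:
uz/z = sqrt((ux/x)^2 + (uy/y)^2)
Relative uncertainties: ux/x = 0.63/19.3 = 0.032642
uy/y = 1.03/20.5 = 0.050244
z = 19.3 * 20.5 = 395.7
uz = 395.7 * sqrt(0.032642^2 + 0.050244^2) = 23.706

23.706


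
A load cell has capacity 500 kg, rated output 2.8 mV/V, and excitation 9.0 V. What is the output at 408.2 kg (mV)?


Vout = rated_output * Vex * (load / capacity).
Vout = 2.8 * 9.0 * (408.2 / 500)
Vout = 2.8 * 9.0 * 0.8164
Vout = 20.573 mV

20.573 mV


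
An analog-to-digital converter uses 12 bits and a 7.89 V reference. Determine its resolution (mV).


The resolution (LSB) of an ADC is Vref / 2^n.
LSB = 7.89 / 2^12
LSB = 7.89 / 4096
LSB = 0.00192627 V = 1.92626953 mV

1.92626953 mV


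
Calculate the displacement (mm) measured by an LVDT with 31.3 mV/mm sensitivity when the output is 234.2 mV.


Displacement = Vout / sensitivity.
d = 234.2 / 31.3
d = 7.482 mm

7.482 mm


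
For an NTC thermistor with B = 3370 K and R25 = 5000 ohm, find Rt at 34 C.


NTC thermistor equation: Rt = R25 * exp(B * (1/T - 1/T25)).
T in Kelvin: 307.15 K, T25 = 298.15 K
1/T - 1/T25 = 1/307.15 - 1/298.15 = -9.828e-05
B * (1/T - 1/T25) = 3370 * -9.828e-05 = -0.3312
Rt = 5000 * exp(-0.3312) = 3590.3 ohm

3590.3 ohm


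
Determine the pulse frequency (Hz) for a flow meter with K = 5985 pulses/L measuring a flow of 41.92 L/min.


Frequency = K * Q / 60 (converting L/min to L/s).
f = 5985 * 41.92 / 60
f = 250891.2 / 60
f = 4181.52 Hz

4181.52 Hz


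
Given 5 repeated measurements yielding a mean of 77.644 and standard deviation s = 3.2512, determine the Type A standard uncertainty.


The standard uncertainty for Type A evaluation is u = s / sqrt(n).
u = 3.2512 / sqrt(5)
u = 3.2512 / 2.2361
u = 1.454

1.454


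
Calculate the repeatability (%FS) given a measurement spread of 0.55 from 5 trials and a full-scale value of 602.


Repeatability = (spread / full scale) * 100%.
R = (0.55 / 602) * 100
R = 0.091 %FS

0.091 %FS


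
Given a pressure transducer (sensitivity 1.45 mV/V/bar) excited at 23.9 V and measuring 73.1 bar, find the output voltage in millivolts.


Output = sensitivity * Vex * P.
Vout = 1.45 * 23.9 * 73.1
Vout = 34.655 * 73.1
Vout = 2533.28 mV

2533.28 mV


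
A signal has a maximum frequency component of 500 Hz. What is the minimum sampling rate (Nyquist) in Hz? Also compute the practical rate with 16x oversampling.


By Nyquist theorem, fs_min = 2 * fmax.
fs_min = 2 * 500 = 1000 Hz
Practical rate = 16 * fs_min = 16 * 1000 = 16000 Hz

fs_min = 1000 Hz, fs_practical = 16000 Hz


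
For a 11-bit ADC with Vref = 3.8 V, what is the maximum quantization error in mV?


The maximum quantization error is +/- LSB/2.
LSB = Vref / 2^n = 3.8 / 2048 = 0.00185547 V
Max error = LSB / 2 = 0.00185547 / 2 = 0.00092773 V
Max error = 0.9277 mV

0.9277 mV


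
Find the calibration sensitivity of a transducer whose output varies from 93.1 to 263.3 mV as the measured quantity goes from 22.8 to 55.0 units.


Sensitivity = (y2 - y1) / (x2 - x1).
S = (263.3 - 93.1) / (55.0 - 22.8)
S = 170.2 / 32.2
S = 5.2857 mV/unit

5.2857 mV/unit


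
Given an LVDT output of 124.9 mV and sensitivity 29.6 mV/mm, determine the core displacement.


Displacement = Vout / sensitivity.
d = 124.9 / 29.6
d = 4.22 mm

4.22 mm


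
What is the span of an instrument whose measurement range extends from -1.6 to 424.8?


Span = upper range - lower range.
Span = 424.8 - (-1.6)
Span = 426.4

426.4


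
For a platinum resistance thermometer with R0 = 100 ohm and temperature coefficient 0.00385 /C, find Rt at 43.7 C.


The RTD equation: Rt = R0 * (1 + alpha * T).
Rt = 100 * (1 + 0.00385 * 43.7)
Rt = 100 * (1 + 0.168245)
Rt = 100 * 1.168245
Rt = 116.825 ohm

116.825 ohm


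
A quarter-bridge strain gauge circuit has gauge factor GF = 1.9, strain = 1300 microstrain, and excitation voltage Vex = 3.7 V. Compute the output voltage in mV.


Quarter bridge output: Vout = (GF * epsilon * Vex) / 4.
Vout = (1.9 * 1300e-6 * 3.7) / 4
Vout = 0.009139 / 4 V
Vout = 0.00228475 V = 2.2847 mV

2.2847 mV


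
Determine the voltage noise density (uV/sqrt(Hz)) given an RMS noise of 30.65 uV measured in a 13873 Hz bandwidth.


Noise spectral density = Vrms / sqrt(BW).
NSD = 30.65 / sqrt(13873)
NSD = 30.65 / 117.7837
NSD = 0.2602 uV/sqrt(Hz)

0.2602 uV/sqrt(Hz)


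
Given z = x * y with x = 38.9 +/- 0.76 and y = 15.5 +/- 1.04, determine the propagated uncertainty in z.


For a product z = x*y, the relative uncertainty is:
uz/z = sqrt((ux/x)^2 + (uy/y)^2)
Relative uncertainties: ux/x = 0.76/38.9 = 0.019537
uy/y = 1.04/15.5 = 0.067097
z = 38.9 * 15.5 = 602.9
uz = 602.9 * sqrt(0.019537^2 + 0.067097^2) = 42.136

42.136


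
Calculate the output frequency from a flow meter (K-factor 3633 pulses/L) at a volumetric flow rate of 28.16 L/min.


Frequency = K * Q / 60 (converting L/min to L/s).
f = 3633 * 28.16 / 60
f = 102305.28 / 60
f = 1705.09 Hz

1705.09 Hz


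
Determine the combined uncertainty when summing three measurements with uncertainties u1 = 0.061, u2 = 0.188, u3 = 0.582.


For a sum of independent quantities, uc = sqrt(u1^2 + u2^2 + u3^2).
uc = sqrt(0.061^2 + 0.188^2 + 0.582^2)
uc = sqrt(0.003721 + 0.035344 + 0.338724)
uc = 0.6146

0.6146


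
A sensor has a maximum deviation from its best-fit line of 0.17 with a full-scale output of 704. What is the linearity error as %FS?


Linearity error = (max deviation / full scale) * 100%.
Linearity = (0.17 / 704) * 100
Linearity = 0.024 %FS

0.024 %FS


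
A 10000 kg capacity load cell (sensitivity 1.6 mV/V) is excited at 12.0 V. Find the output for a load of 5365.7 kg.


Vout = rated_output * Vex * (load / capacity).
Vout = 1.6 * 12.0 * (5365.7 / 10000)
Vout = 1.6 * 12.0 * 0.53657
Vout = 10.302 mV

10.302 mV


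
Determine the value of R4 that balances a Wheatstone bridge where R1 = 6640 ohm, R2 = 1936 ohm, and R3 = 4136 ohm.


At balance: R1*R4 = R2*R3, so R4 = R2*R3/R1.
R4 = 1936 * 4136 / 6640
R4 = 8007296 / 6640
R4 = 1205.92 ohm

1205.92 ohm


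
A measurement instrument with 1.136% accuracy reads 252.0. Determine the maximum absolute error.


Absolute error = (accuracy% / 100) * reading.
Error = (1.136 / 100) * 252.0
Error = 0.01136 * 252.0
Error = 2.8627

2.8627


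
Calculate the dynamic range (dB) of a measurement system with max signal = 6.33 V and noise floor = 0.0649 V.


Dynamic range = 20 * log10(Vmax / Vnoise).
DR = 20 * log10(6.33 / 0.0649)
DR = 20 * log10(97.53)
DR = 39.78 dB

39.78 dB


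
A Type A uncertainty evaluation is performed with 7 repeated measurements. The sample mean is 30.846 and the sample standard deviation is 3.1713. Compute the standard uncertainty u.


The standard uncertainty for Type A evaluation is u = s / sqrt(n).
u = 3.1713 / sqrt(7)
u = 3.1713 / 2.6458
u = 1.1986

1.1986


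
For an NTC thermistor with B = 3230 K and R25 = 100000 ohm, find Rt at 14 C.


NTC thermistor equation: Rt = R25 * exp(B * (1/T - 1/T25)).
T in Kelvin: 287.15 K, T25 = 298.15 K
1/T - 1/T25 = 1/287.15 - 1/298.15 = 0.00012848
B * (1/T - 1/T25) = 3230 * 0.00012848 = 0.415
Rt = 100000 * exp(0.415) = 151437.6 ohm

151437.6 ohm


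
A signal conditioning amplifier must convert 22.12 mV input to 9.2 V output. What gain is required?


Gain = Vout / Vin (converting to same units).
G = 9.2 V / 22.12 mV
G = 9200.0 mV / 22.12 mV
G = 415.91

415.91


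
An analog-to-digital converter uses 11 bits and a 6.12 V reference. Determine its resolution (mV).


The resolution (LSB) of an ADC is Vref / 2^n.
LSB = 6.12 / 2^11
LSB = 6.12 / 2048
LSB = 0.00298828 V = 2.98828125 mV

2.98828125 mV


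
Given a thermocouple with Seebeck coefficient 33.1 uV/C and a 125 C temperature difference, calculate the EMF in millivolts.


The thermocouple output V = sensitivity * dT.
V = 33.1 uV/C * 125 C
V = 4137.5 uV
V = 4.138 mV

4.138 mV


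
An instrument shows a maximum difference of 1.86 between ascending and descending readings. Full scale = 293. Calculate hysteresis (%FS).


Hysteresis = (max difference / full scale) * 100%.
H = (1.86 / 293) * 100
H = 0.635 %FS

0.635 %FS


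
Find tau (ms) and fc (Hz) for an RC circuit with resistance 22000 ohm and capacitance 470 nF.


Time constant: tau = R * C.
tau = 22000 * 4.70e-07 = 0.01034 s
tau = 10.34 ms
Cutoff frequency: fc = 1 / (2*pi*R*C).
fc = 1 / (2*pi*0.01034) = 15.39 Hz

tau = 10.34 ms, fc = 15.39 Hz


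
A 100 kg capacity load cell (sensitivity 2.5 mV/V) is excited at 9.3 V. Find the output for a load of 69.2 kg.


Vout = rated_output * Vex * (load / capacity).
Vout = 2.5 * 9.3 * (69.2 / 100)
Vout = 2.5 * 9.3 * 0.692
Vout = 16.089 mV

16.089 mV


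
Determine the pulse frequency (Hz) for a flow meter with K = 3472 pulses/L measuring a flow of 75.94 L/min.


Frequency = K * Q / 60 (converting L/min to L/s).
f = 3472 * 75.94 / 60
f = 263663.68 / 60
f = 4394.39 Hz

4394.39 Hz


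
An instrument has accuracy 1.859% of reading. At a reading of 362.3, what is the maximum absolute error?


Absolute error = (accuracy% / 100) * reading.
Error = (1.859 / 100) * 362.3
Error = 0.01859 * 362.3
Error = 6.7352

6.7352


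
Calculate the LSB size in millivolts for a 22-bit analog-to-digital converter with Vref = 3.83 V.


The resolution (LSB) of an ADC is Vref / 2^n.
LSB = 3.83 / 2^22
LSB = 3.83 / 4194304
LSB = 9.1e-07 V = 0.00091314 mV

0.00091314 mV


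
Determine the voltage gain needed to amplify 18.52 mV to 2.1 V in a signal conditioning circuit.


Gain = Vout / Vin (converting to same units).
G = 2.1 V / 18.52 mV
G = 2100.0 mV / 18.52 mV
G = 113.39

113.39


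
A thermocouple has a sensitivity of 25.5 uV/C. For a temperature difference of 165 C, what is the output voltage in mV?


The thermocouple output V = sensitivity * dT.
V = 25.5 uV/C * 165 C
V = 4207.5 uV
V = 4.207 mV

4.207 mV


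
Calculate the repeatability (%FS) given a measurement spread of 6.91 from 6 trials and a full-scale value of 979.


Repeatability = (spread / full scale) * 100%.
R = (6.91 / 979) * 100
R = 0.706 %FS

0.706 %FS


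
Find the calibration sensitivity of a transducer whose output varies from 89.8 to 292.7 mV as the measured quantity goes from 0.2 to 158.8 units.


Sensitivity = (y2 - y1) / (x2 - x1).
S = (292.7 - 89.8) / (158.8 - 0.2)
S = 202.9 / 158.6
S = 1.2793 mV/unit

1.2793 mV/unit


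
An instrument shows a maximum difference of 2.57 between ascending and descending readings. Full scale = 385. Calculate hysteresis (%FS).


Hysteresis = (max difference / full scale) * 100%.
H = (2.57 / 385) * 100
H = 0.668 %FS

0.668 %FS


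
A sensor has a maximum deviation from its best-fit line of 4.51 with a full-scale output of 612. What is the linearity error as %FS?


Linearity error = (max deviation / full scale) * 100%.
Linearity = (4.51 / 612) * 100
Linearity = 0.737 %FS

0.737 %FS


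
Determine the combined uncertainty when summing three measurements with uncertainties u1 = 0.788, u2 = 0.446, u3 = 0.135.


For a sum of independent quantities, uc = sqrt(u1^2 + u2^2 + u3^2).
uc = sqrt(0.788^2 + 0.446^2 + 0.135^2)
uc = sqrt(0.620944 + 0.198916 + 0.018225)
uc = 0.9155

0.9155


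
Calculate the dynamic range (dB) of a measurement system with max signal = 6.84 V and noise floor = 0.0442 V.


Dynamic range = 20 * log10(Vmax / Vnoise).
DR = 20 * log10(6.84 / 0.0442)
DR = 20 * log10(154.75)
DR = 43.79 dB

43.79 dB


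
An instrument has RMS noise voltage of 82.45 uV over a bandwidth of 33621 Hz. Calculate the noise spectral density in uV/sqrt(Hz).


Noise spectral density = Vrms / sqrt(BW).
NSD = 82.45 / sqrt(33621)
NSD = 82.45 / 183.3603
NSD = 0.4497 uV/sqrt(Hz)

0.4497 uV/sqrt(Hz)


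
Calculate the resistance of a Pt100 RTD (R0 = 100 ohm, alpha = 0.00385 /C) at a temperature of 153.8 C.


The RTD equation: Rt = R0 * (1 + alpha * T).
Rt = 100 * (1 + 0.00385 * 153.8)
Rt = 100 * (1 + 0.59213)
Rt = 100 * 1.59213
Rt = 159.213 ohm

159.213 ohm


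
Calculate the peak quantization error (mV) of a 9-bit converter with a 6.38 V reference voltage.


The maximum quantization error is +/- LSB/2.
LSB = Vref / 2^n = 6.38 / 512 = 0.01246094 V
Max error = LSB / 2 = 0.01246094 / 2 = 0.00623047 V
Max error = 6.2305 mV

6.2305 mV


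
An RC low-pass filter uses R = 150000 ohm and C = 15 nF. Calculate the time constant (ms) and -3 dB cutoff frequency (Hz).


Time constant: tau = R * C.
tau = 150000 * 1.50e-08 = 0.00225 s
tau = 2.25 ms
Cutoff frequency: fc = 1 / (2*pi*R*C).
fc = 1 / (2*pi*0.00225) = 70.74 Hz

tau = 2.25 ms, fc = 70.74 Hz


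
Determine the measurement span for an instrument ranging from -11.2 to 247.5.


Span = upper range - lower range.
Span = 247.5 - (-11.2)
Span = 258.7

258.7


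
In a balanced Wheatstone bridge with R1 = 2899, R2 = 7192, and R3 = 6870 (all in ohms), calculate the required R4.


At balance: R1*R4 = R2*R3, so R4 = R2*R3/R1.
R4 = 7192 * 6870 / 2899
R4 = 49409040 / 2899
R4 = 17043.48 ohm

17043.48 ohm


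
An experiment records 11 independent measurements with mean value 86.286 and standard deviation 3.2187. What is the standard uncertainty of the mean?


The standard uncertainty for Type A evaluation is u = s / sqrt(n).
u = 3.2187 / sqrt(11)
u = 3.2187 / 3.3166
u = 0.9705

0.9705


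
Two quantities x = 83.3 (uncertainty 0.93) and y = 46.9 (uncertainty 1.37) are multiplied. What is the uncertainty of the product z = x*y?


For a product z = x*y, the relative uncertainty is:
uz/z = sqrt((ux/x)^2 + (uy/y)^2)
Relative uncertainties: ux/x = 0.93/83.3 = 0.011164
uy/y = 1.37/46.9 = 0.029211
z = 83.3 * 46.9 = 3906.8
uz = 3906.8 * sqrt(0.011164^2 + 0.029211^2) = 122.172

122.172


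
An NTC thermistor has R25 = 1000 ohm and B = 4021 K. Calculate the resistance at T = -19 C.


NTC thermistor equation: Rt = R25 * exp(B * (1/T - 1/T25)).
T in Kelvin: 254.15 K, T25 = 298.15 K
1/T - 1/T25 = 1/254.15 - 1/298.15 = 0.00058067
B * (1/T - 1/T25) = 4021 * 0.00058067 = 2.3349
Rt = 1000 * exp(2.3349) = 10328.1 ohm

10328.1 ohm


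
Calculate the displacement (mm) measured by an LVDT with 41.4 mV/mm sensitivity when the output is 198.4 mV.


Displacement = Vout / sensitivity.
d = 198.4 / 41.4
d = 4.792 mm

4.792 mm


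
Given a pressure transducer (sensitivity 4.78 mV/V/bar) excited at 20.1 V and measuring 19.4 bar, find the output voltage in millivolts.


Output = sensitivity * Vex * P.
Vout = 4.78 * 20.1 * 19.4
Vout = 96.078 * 19.4
Vout = 1863.91 mV

1863.91 mV


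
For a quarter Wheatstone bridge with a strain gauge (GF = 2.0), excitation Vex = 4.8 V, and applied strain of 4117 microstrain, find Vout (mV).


Quarter bridge output: Vout = (GF * epsilon * Vex) / 4.
Vout = (2.0 * 4117e-6 * 4.8) / 4
Vout = 0.0395232 / 4 V
Vout = 0.0098808 V = 9.8808 mV

9.8808 mV


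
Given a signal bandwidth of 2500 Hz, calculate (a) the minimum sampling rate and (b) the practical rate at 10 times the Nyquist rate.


By Nyquist theorem, fs_min = 2 * fmax.
fs_min = 2 * 2500 = 5000 Hz
Practical rate = 10 * fs_min = 10 * 5000 = 50000 Hz

fs_min = 5000 Hz, fs_practical = 50000 Hz


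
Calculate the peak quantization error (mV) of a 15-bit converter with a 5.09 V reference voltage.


The maximum quantization error is +/- LSB/2.
LSB = Vref / 2^n = 5.09 / 32768 = 0.00015533 V
Max error = LSB / 2 = 0.00015533 / 2 = 7.767e-05 V
Max error = 0.0777 mV

0.0777 mV


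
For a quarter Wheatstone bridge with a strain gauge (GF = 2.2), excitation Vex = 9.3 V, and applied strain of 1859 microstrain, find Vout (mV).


Quarter bridge output: Vout = (GF * epsilon * Vex) / 4.
Vout = (2.2 * 1859e-6 * 9.3) / 4
Vout = 0.03803514 / 4 V
Vout = 0.00950879 V = 9.5088 mV

9.5088 mV


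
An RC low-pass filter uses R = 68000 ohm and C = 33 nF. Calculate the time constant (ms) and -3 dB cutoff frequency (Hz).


Time constant: tau = R * C.
tau = 68000 * 3.30e-08 = 0.002244 s
tau = 2.244 ms
Cutoff frequency: fc = 1 / (2*pi*R*C).
fc = 1 / (2*pi*0.002244) = 70.92 Hz

tau = 2.244 ms, fc = 70.92 Hz


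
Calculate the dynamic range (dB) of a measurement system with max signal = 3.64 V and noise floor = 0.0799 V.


Dynamic range = 20 * log10(Vmax / Vnoise).
DR = 20 * log10(3.64 / 0.0799)
DR = 20 * log10(45.56)
DR = 33.17 dB

33.17 dB


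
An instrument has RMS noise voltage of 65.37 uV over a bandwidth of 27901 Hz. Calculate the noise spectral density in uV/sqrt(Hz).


Noise spectral density = Vrms / sqrt(BW).
NSD = 65.37 / sqrt(27901)
NSD = 65.37 / 167.0359
NSD = 0.3914 uV/sqrt(Hz)

0.3914 uV/sqrt(Hz)


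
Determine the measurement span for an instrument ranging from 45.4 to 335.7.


Span = upper range - lower range.
Span = 335.7 - (45.4)
Span = 290.3

290.3


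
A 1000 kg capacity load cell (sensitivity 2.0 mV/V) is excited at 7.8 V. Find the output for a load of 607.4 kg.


Vout = rated_output * Vex * (load / capacity).
Vout = 2.0 * 7.8 * (607.4 / 1000)
Vout = 2.0 * 7.8 * 0.6074
Vout = 9.475 mV

9.475 mV


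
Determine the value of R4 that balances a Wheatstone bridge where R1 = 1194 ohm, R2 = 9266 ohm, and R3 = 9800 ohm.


At balance: R1*R4 = R2*R3, so R4 = R2*R3/R1.
R4 = 9266 * 9800 / 1194
R4 = 90806800 / 1194
R4 = 76052.6 ohm

76052.6 ohm


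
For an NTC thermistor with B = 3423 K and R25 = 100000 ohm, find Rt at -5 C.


NTC thermistor equation: Rt = R25 * exp(B * (1/T - 1/T25)).
T in Kelvin: 268.15 K, T25 = 298.15 K
1/T - 1/T25 = 1/268.15 - 1/298.15 = 0.00037524
B * (1/T - 1/T25) = 3423 * 0.00037524 = 1.2844
Rt = 100000 * exp(1.2844) = 361266.3 ohm

361266.3 ohm


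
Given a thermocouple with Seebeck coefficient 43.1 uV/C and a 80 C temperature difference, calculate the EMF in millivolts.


The thermocouple output V = sensitivity * dT.
V = 43.1 uV/C * 80 C
V = 3448.0 uV
V = 3.448 mV

3.448 mV


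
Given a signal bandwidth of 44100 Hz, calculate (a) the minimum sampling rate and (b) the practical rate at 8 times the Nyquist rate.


By Nyquist theorem, fs_min = 2 * fmax.
fs_min = 2 * 44100 = 88200 Hz
Practical rate = 8 * fs_min = 8 * 88200 = 705600 Hz

fs_min = 88200 Hz, fs_practical = 705600 Hz


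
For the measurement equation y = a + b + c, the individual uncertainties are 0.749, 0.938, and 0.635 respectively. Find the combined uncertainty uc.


For a sum of independent quantities, uc = sqrt(u1^2 + u2^2 + u3^2).
uc = sqrt(0.749^2 + 0.938^2 + 0.635^2)
uc = sqrt(0.561001 + 0.879844 + 0.403225)
uc = 1.358

1.358


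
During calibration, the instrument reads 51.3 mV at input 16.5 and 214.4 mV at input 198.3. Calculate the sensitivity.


Sensitivity = (y2 - y1) / (x2 - x1).
S = (214.4 - 51.3) / (198.3 - 16.5)
S = 163.1 / 181.8
S = 0.8971 mV/unit

0.8971 mV/unit


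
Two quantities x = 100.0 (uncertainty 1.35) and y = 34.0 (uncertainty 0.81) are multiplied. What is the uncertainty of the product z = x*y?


For a product z = x*y, the relative uncertainty is:
uz/z = sqrt((ux/x)^2 + (uy/y)^2)
Relative uncertainties: ux/x = 1.35/100.0 = 0.0135
uy/y = 0.81/34.0 = 0.023824
z = 100.0 * 34.0 = 3400.0
uz = 3400.0 * sqrt(0.0135^2 + 0.023824^2) = 93.101

93.101


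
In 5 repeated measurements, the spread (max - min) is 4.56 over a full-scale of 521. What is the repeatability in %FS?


Repeatability = (spread / full scale) * 100%.
R = (4.56 / 521) * 100
R = 0.875 %FS

0.875 %FS


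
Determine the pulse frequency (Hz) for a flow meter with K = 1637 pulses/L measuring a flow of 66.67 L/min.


Frequency = K * Q / 60 (converting L/min to L/s).
f = 1637 * 66.67 / 60
f = 109138.79 / 60
f = 1818.98 Hz

1818.98 Hz


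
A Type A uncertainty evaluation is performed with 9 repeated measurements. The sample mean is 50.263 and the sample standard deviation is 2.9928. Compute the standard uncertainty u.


The standard uncertainty for Type A evaluation is u = s / sqrt(n).
u = 2.9928 / sqrt(9)
u = 2.9928 / 3.0
u = 0.9976

0.9976


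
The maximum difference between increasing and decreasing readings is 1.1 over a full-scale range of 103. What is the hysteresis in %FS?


Hysteresis = (max difference / full scale) * 100%.
H = (1.1 / 103) * 100
H = 1.068 %FS

1.068 %FS


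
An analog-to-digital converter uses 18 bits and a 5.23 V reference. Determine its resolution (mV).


The resolution (LSB) of an ADC is Vref / 2^n.
LSB = 5.23 / 2^18
LSB = 5.23 / 262144
LSB = 1.995e-05 V = 0.01995087 mV

0.01995087 mV


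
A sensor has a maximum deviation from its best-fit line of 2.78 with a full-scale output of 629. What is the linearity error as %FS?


Linearity error = (max deviation / full scale) * 100%.
Linearity = (2.78 / 629) * 100
Linearity = 0.442 %FS

0.442 %FS


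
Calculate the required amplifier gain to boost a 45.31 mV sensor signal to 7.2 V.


Gain = Vout / Vin (converting to same units).
G = 7.2 V / 45.31 mV
G = 7200.0 mV / 45.31 mV
G = 158.91

158.91


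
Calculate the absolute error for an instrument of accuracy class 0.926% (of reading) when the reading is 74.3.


Absolute error = (accuracy% / 100) * reading.
Error = (0.926 / 100) * 74.3
Error = 0.00926 * 74.3
Error = 0.688

0.688


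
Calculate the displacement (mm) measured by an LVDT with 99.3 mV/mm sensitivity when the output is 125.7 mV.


Displacement = Vout / sensitivity.
d = 125.7 / 99.3
d = 1.266 mm

1.266 mm


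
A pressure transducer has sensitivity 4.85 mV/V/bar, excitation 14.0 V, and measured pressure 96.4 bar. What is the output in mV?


Output = sensitivity * Vex * P.
Vout = 4.85 * 14.0 * 96.4
Vout = 67.9 * 96.4
Vout = 6545.56 mV

6545.56 mV


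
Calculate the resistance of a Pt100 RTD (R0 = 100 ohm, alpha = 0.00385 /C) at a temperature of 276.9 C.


The RTD equation: Rt = R0 * (1 + alpha * T).
Rt = 100 * (1 + 0.00385 * 276.9)
Rt = 100 * (1 + 1.066065)
Rt = 100 * 2.066065
Rt = 206.607 ohm

206.607 ohm


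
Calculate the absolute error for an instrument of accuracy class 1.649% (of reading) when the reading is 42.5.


Absolute error = (accuracy% / 100) * reading.
Error = (1.649 / 100) * 42.5
Error = 0.01649 * 42.5
Error = 0.7008

0.7008


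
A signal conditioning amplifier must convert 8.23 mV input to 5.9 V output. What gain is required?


Gain = Vout / Vin (converting to same units).
G = 5.9 V / 8.23 mV
G = 5900.0 mV / 8.23 mV
G = 716.89

716.89


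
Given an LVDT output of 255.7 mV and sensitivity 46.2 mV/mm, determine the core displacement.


Displacement = Vout / sensitivity.
d = 255.7 / 46.2
d = 5.535 mm

5.535 mm


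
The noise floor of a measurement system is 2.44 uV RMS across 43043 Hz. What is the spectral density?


Noise spectral density = Vrms / sqrt(BW).
NSD = 2.44 / sqrt(43043)
NSD = 2.44 / 207.4681
NSD = 0.0118 uV/sqrt(Hz)

0.0118 uV/sqrt(Hz)


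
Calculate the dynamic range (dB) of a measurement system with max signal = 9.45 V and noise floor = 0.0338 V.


Dynamic range = 20 * log10(Vmax / Vnoise).
DR = 20 * log10(9.45 / 0.0338)
DR = 20 * log10(279.59)
DR = 48.93 dB

48.93 dB


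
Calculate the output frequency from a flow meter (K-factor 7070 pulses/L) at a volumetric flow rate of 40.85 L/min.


Frequency = K * Q / 60 (converting L/min to L/s).
f = 7070 * 40.85 / 60
f = 288809.5 / 60
f = 4813.49 Hz

4813.49 Hz


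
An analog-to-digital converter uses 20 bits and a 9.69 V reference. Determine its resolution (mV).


The resolution (LSB) of an ADC is Vref / 2^n.
LSB = 9.69 / 2^20
LSB = 9.69 / 1048576
LSB = 9.24e-06 V = 0.0092411 mV

0.0092411 mV


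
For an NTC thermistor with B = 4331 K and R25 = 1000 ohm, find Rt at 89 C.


NTC thermistor equation: Rt = R25 * exp(B * (1/T - 1/T25)).
T in Kelvin: 362.15 K, T25 = 298.15 K
1/T - 1/T25 = 1/362.15 - 1/298.15 = -0.00059273
B * (1/T - 1/T25) = 4331 * -0.00059273 = -2.5671
Rt = 1000 * exp(-2.5671) = 76.8 ohm

76.8 ohm


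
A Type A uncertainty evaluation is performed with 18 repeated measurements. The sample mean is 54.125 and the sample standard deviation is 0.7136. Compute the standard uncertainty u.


The standard uncertainty for Type A evaluation is u = s / sqrt(n).
u = 0.7136 / sqrt(18)
u = 0.7136 / 4.2426
u = 0.1682

0.1682


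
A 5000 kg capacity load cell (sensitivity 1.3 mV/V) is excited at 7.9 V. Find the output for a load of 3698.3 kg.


Vout = rated_output * Vex * (load / capacity).
Vout = 1.3 * 7.9 * (3698.3 / 5000)
Vout = 1.3 * 7.9 * 0.73966
Vout = 7.596 mV

7.596 mV


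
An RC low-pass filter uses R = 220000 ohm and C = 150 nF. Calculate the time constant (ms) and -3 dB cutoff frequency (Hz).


Time constant: tau = R * C.
tau = 220000 * 1.50e-07 = 0.033 s
tau = 33.0 ms
Cutoff frequency: fc = 1 / (2*pi*R*C).
fc = 1 / (2*pi*0.033) = 4.82 Hz

tau = 33.0 ms, fc = 4.82 Hz


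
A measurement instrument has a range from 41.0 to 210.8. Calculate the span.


Span = upper range - lower range.
Span = 210.8 - (41.0)
Span = 169.8

169.8


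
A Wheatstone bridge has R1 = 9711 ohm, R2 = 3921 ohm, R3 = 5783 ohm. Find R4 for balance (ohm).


At balance: R1*R4 = R2*R3, so R4 = R2*R3/R1.
R4 = 3921 * 5783 / 9711
R4 = 22675143 / 9711
R4 = 2335.0 ohm

2335.0 ohm


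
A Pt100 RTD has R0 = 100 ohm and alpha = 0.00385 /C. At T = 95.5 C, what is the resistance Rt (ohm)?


The RTD equation: Rt = R0 * (1 + alpha * T).
Rt = 100 * (1 + 0.00385 * 95.5)
Rt = 100 * (1 + 0.367675)
Rt = 100 * 1.367675
Rt = 136.767 ohm

136.767 ohm


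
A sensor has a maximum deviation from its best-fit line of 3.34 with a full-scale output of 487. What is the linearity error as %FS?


Linearity error = (max deviation / full scale) * 100%.
Linearity = (3.34 / 487) * 100
Linearity = 0.686 %FS

0.686 %FS


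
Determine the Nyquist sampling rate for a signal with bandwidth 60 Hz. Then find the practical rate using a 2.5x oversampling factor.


By Nyquist theorem, fs_min = 2 * fmax.
fs_min = 2 * 60 = 120 Hz
Practical rate = 2.5 * fs_min = 2.5 * 120 = 300 Hz

fs_min = 120 Hz, fs_practical = 300 Hz


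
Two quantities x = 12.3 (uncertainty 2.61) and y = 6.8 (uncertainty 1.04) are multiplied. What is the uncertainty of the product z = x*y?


For a product z = x*y, the relative uncertainty is:
uz/z = sqrt((ux/x)^2 + (uy/y)^2)
Relative uncertainties: ux/x = 2.61/12.3 = 0.212195
uy/y = 1.04/6.8 = 0.152941
z = 12.3 * 6.8 = 83.6
uz = 83.6 * sqrt(0.212195^2 + 0.152941^2) = 21.878

21.878


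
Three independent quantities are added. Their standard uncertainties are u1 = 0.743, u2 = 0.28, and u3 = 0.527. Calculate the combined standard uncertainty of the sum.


For a sum of independent quantities, uc = sqrt(u1^2 + u2^2 + u3^2).
uc = sqrt(0.743^2 + 0.28^2 + 0.527^2)
uc = sqrt(0.552049 + 0.0784 + 0.277729)
uc = 0.953

0.953


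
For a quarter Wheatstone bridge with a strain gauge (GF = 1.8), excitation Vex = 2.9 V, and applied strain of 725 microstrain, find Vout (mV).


Quarter bridge output: Vout = (GF * epsilon * Vex) / 4.
Vout = (1.8 * 725e-6 * 2.9) / 4
Vout = 0.0037845 / 4 V
Vout = 0.00094612 V = 0.9461 mV

0.9461 mV


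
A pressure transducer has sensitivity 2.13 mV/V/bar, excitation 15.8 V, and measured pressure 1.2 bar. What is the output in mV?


Output = sensitivity * Vex * P.
Vout = 2.13 * 15.8 * 1.2
Vout = 33.654 * 1.2
Vout = 40.38 mV

40.38 mV


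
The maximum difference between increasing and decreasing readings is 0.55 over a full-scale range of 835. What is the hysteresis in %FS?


Hysteresis = (max difference / full scale) * 100%.
H = (0.55 / 835) * 100
H = 0.066 %FS

0.066 %FS


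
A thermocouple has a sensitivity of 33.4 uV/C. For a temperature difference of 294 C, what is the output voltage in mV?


The thermocouple output V = sensitivity * dT.
V = 33.4 uV/C * 294 C
V = 9819.6 uV
V = 9.82 mV

9.82 mV


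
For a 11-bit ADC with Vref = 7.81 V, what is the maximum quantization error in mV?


The maximum quantization error is +/- LSB/2.
LSB = Vref / 2^n = 7.81 / 2048 = 0.00381348 V
Max error = LSB / 2 = 0.00381348 / 2 = 0.00190674 V
Max error = 1.9067 mV

1.9067 mV


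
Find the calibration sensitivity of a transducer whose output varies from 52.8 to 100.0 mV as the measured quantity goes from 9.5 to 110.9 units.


Sensitivity = (y2 - y1) / (x2 - x1).
S = (100.0 - 52.8) / (110.9 - 9.5)
S = 47.2 / 101.4
S = 0.4655 mV/unit

0.4655 mV/unit


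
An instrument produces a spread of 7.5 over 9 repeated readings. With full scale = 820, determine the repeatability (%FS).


Repeatability = (spread / full scale) * 100%.
R = (7.5 / 820) * 100
R = 0.915 %FS

0.915 %FS


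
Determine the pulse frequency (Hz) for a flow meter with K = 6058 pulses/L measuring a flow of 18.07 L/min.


Frequency = K * Q / 60 (converting L/min to L/s).
f = 6058 * 18.07 / 60
f = 109468.06 / 60
f = 1824.47 Hz

1824.47 Hz


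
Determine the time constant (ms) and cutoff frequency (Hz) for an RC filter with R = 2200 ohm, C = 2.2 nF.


Time constant: tau = R * C.
tau = 2200 * 2.20e-09 = 4.84e-06 s
tau = 0.0048 ms
Cutoff frequency: fc = 1 / (2*pi*R*C).
fc = 1 / (2*pi*4.84e-06) = 32883.25 Hz

tau = 0.0048 ms, fc = 32883.25 Hz


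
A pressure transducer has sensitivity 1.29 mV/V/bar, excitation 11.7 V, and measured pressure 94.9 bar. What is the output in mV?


Output = sensitivity * Vex * P.
Vout = 1.29 * 11.7 * 94.9
Vout = 15.093 * 94.9
Vout = 1432.33 mV

1432.33 mV


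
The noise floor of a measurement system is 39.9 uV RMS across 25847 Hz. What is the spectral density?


Noise spectral density = Vrms / sqrt(BW).
NSD = 39.9 / sqrt(25847)
NSD = 39.9 / 160.77
NSD = 0.2482 uV/sqrt(Hz)

0.2482 uV/sqrt(Hz)


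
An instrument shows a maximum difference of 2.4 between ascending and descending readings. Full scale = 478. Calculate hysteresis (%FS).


Hysteresis = (max difference / full scale) * 100%.
H = (2.4 / 478) * 100
H = 0.502 %FS

0.502 %FS


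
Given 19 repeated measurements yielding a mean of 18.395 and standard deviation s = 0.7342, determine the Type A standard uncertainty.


The standard uncertainty for Type A evaluation is u = s / sqrt(n).
u = 0.7342 / sqrt(19)
u = 0.7342 / 4.3589
u = 0.1684

0.1684
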